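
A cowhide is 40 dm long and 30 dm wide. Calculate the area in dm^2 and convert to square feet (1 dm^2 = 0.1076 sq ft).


1200 dm^2
129.12 sq ft


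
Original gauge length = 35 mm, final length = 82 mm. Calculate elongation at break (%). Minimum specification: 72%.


Elongation = 134.3%
Meets spec: Yes

Extension = 82 - 35 = 47 mm
Elongation = 47 / 35 x 100 = 134.3%
Minimum required: 72%
Meets specification: Yes


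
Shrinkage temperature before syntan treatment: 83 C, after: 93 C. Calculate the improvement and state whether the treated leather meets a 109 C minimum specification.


Improvement = 93 - 83 = 10 C
Spec check: 93 C >= 109 C? No


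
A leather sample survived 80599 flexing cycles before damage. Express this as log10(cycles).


4.91

log10(80599) = 4.91


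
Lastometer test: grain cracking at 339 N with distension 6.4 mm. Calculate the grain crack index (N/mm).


53.0 N/mm

Grain crack index = force / distension
Index = 339 / 6.4 = 53.0 N/mm


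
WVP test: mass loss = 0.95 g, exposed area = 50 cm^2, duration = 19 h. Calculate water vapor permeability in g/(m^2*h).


10.00 g/(m^2*h)

WVP = mass_loss / (area x time) x 10000
WVP = 0.95 / (50 x 19) x 10000
WVP = 0.95 / 950 x 10000 = 10.00 g/(m^2*h)


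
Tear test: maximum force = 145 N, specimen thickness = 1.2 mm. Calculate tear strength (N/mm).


120.8 N/mm


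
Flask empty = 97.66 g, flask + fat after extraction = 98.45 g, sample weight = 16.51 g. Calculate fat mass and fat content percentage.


Fat mass = 98.45 - 97.66 = 0.79 g
Fat% = 0.79 / 16.51 x 100 = 4.8%


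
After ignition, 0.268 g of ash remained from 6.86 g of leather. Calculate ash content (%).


Ash% = 0.268 / 6.86 x 100
Ash% = 3.91%


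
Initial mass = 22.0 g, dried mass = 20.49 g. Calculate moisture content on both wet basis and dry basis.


Moisture lost = 22.0 - 20.49 = 1.51 g
Wet basis MC = 1.51 / 22.0 x 100 = 6.9%
Dry basis MC = 1.51 / 20.49 x 100 = 7.4%


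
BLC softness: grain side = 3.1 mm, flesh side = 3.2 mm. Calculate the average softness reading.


Average = (3.1 + 3.2) / 2
Average = 3.15 mm


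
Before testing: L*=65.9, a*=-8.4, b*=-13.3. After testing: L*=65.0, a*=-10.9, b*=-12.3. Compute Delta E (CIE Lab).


dL = 65.0 - 65.9 = -0.9
da = -10.9 - (-8.4) = -2.5
db = -12.3 - (-13.3) = 1.0
dE = sqrt((-0.9)^2 + (-2.5)^2 + (1.0)^2) = 2.84


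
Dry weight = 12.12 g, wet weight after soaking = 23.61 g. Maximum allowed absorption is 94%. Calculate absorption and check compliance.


Absorption = 94.8%
Compliant: No


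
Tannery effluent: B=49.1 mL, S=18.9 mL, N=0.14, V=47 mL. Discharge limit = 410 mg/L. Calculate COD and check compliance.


COD = (49.1 - 18.9) x 0.14 x 8000 / 47 = 719.7 mg/L
Limit: 410 mg/L
Compliant: No


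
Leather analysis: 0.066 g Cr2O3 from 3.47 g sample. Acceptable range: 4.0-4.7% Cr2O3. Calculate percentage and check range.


Cr2O3% = 0.066 / 3.47 x 100 = 1.90%
Acceptable range: 4.0 to 4.7%
Within range: No


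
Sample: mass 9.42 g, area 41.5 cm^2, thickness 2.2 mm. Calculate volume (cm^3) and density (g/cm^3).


Thickness in cm = 2.2 / 10 = 0.22 cm
Volume = 41.5 x 0.22 = 9.130 cm^3
Density = 9.42 / 9.130 = 1.032 g/cm^3


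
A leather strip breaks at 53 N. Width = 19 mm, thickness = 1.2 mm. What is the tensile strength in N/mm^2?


2.32 N/mm^2


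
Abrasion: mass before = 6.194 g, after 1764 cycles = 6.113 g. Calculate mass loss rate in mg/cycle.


Mass loss = 6.194 - 6.113 = 0.081 g
Rate = 0.081 / 1764 x 1000 = 0.046 mg/cycle


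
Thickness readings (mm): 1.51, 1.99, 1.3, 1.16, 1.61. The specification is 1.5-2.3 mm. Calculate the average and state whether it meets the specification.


Sum = 7.57
Average = 7.57 / 5 = 1.51 mm
Specification range: 1.5 to 2.3 mm
Within spec: Yes


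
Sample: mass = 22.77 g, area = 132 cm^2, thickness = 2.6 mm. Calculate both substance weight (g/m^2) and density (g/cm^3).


SW = 22.77 / 132 x 10000 = 1725.0 g/m^2
Volume = 132 x 2.6 / 10 = 34.32 cm^3
Density = 22.77 / 34.32 = 0.663 g/cm^3


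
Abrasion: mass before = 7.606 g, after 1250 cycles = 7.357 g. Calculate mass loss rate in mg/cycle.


0.199 mg/cycle


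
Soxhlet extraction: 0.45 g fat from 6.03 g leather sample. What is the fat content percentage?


7.5%

Fat content = 0.45 / 6.03 x 100
Fat = 7.5%


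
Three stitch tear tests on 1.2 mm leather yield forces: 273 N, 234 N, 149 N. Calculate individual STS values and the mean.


STS1 = 273 / 1.2 = 227.5 N/mm
STS2 = 234 / 1.2 = 195.0 N/mm
STS3 = 149 / 1.2 = 124.2 N/mm
Mean = (227.5 + 195.0 + 124.2) / 3 = 182.2 N/mm


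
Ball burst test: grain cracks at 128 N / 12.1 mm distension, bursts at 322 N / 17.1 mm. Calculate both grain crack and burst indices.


Crack index = 128 / 12.1 = 10.6 N/mm
Burst index = 322 / 17.1 = 18.8 N/mm


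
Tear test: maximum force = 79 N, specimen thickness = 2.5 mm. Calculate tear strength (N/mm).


31.6 N/mm


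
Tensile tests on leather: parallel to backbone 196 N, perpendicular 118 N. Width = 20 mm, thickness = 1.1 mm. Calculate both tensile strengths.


Area = 20 x 1.1 = 22.0 mm^2
TS (parallel) = 196 / 22.0 = 8.91 N/mm^2
TS (perpendicular) = 118 / 22.0 = 5.36 N/mm^2


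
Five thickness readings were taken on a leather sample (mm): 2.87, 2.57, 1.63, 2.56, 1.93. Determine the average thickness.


Sum = 2.87 + 2.57 + 1.63 + 2.56 + 1.93 = 11.56
Average = 11.56 / 5 = 2.31 mm


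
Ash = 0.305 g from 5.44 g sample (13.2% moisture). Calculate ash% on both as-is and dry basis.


As-is ash = 5.61%
Dry-basis ash = 6.46%

As-is ash% = 0.305 / 5.44 x 100 = 5.61%
Dry mass = 5.44 x (100 - 13.2) / 100 = 4.72192 g
Dry-basis ash% = 0.305 / 4.72192 x 100 = 6.46%


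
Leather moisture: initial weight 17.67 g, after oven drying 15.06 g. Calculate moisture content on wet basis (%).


Moisture = 17.67 - 15.06 = 2.61 g
MC = 2.61 / 17.67 x 100 = 14.8%


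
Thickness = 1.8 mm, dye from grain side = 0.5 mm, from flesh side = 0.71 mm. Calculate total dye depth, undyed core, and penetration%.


Total dyed = 0.5 + 0.71 = 1.21 mm
Undyed core = 1.8 - 1.21 = 0.59 mm
Penetration = 1.21 / 1.8 x 100 = 67.2%


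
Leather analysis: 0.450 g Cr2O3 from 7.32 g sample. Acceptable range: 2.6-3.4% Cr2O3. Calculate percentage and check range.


Cr2O3% = 0.450 / 7.32 x 100 = 6.15%
Acceptable range: 2.6 to 3.4%
Within range: No


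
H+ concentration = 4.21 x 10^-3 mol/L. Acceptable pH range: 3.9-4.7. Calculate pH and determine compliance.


pH = -log10(4.21 x 10^-3) = 2.38
Range: 3.9 to 4.7
Compliant: No


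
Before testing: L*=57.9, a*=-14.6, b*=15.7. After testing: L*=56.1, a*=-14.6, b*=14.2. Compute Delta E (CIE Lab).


dL = 56.1 - 57.9 = -1.8
da = -14.6 - (-14.6) = 0.0
db = 14.2 - 15.7 = -1.5
dE = sqrt((-1.8)^2 + (0.0)^2 + (-1.5)^2) = 2.34


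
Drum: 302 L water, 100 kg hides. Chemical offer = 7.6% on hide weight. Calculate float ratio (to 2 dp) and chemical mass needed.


Float ratio = 3.02
Chemical needed = 7.6 kg


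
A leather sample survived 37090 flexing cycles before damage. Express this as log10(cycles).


4.57

log10(37090) = 4.57


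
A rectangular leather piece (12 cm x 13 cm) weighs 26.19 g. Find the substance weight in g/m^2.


Area = 12 x 13 = 156 cm^2
SW = 26.19 / 156 x 10000 = 1678.8 g/m^2


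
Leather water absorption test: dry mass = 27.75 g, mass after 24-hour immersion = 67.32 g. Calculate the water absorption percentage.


Water absorbed = 67.32 - 27.75 = 39.57 g
WA% = 39.57 / 27.75 x 100 = 142.6%


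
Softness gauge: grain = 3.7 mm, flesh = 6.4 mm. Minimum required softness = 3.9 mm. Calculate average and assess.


Average softness = 5.05 mm
Meets requirement: Yes


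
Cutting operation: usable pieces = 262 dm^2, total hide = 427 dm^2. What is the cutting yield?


Yield = usable / total x 100
Yield = 262 / 427 x 100 = 61.4%


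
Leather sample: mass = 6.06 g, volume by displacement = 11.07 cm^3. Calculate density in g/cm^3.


Density = mass / volume
Density = 6.06 / 11.07 = 0.547 g/cm^3


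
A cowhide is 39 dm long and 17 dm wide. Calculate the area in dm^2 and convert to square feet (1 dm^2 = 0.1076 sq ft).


Area = 39 x 17 = 663 dm^2
Conversion: 663 x 0.1076 = 71.34 sq ft


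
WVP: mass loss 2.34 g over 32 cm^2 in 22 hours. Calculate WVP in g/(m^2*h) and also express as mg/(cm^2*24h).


WVP = 33.24 g/(m^2*h)
Daily rate = 79.77 mg/(cm^2*24h)

WVP = 2.34 / (32 x 22) x 10000 = 33.24 g/(m^2*h)
Mass loss in mg = 2.34 x 1000 = 2340 mg
Per cm^2 per 24h in mg: 2340 x 24 / (32 x 22) = 56160 / 704 = 79.77 mg/(cm^2*24h)


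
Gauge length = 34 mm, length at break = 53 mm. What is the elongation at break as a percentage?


55.9%

Extension = 53 - 34 = 19 mm
Elongation = 19 / 34 x 100 = 55.9%


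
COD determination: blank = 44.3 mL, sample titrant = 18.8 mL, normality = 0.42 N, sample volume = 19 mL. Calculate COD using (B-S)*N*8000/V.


4509.5 mg/L

COD = (44.3 - 18.8) x 0.42 x 8000 / 19
COD = 25.5 x 0.42 x 8000 / 19
COD = 4509.5 mg/L


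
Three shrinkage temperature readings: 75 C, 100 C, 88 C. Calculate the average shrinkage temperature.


87.7 C

Average = (75 + 100 + 88) / 3
Average = 263 / 3 = 87.7 C


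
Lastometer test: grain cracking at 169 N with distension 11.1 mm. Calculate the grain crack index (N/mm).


Grain crack index = force / distension
Index = 169 / 11.1 = 15.2 N/mm


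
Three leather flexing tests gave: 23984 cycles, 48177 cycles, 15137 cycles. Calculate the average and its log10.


Average = (23984 + 48177 + 15137) / 3 = 29099 cycles
log10(29099) = 4.46


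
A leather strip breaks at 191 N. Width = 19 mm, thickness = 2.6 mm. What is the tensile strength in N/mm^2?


3.87 N/mm^2


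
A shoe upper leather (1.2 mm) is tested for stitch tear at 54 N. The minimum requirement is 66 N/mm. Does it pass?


STS = 45.0 N/mm
Passes: No


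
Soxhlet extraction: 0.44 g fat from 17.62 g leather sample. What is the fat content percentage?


Fat content = 0.44 / 17.62 x 100
Fat = 2.5%


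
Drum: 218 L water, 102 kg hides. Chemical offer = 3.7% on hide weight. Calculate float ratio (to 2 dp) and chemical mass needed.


Float ratio = 2.14
Chemical needed = 3.774 kg

Float ratio = 218 / 102 = 2.14
Chemical = 102 x 3.7 / 100 = 3.774 kg


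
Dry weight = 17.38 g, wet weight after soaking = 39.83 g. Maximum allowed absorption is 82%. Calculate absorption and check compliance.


WA = (39.83 - 17.38) / 17.38 x 100 = 129.2%
Maximum allowed: 82%
Compliant: No


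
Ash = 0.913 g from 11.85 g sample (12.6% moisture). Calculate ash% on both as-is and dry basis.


As-is ash = 7.70%
Dry-basis ash = 8.82%


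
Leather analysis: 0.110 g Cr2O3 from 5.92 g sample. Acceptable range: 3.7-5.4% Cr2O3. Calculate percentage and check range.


Cr2O3 = 1.86%
Within range: No


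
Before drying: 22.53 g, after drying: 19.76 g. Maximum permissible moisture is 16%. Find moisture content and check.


MC = (22.53 - 19.76) / 22.53 x 100 = 12.3%
Maximum: 16%
Acceptable: Yes


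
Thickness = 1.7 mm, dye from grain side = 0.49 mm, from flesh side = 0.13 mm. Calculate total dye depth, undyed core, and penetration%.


Total dyed = 0.62 mm
Undyed core = 1.08 mm
Penetration = 36.5%


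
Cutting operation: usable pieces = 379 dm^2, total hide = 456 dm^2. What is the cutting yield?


83.1%

Yield = usable / total x 100
Yield = 379 / 456 x 100 = 83.1%


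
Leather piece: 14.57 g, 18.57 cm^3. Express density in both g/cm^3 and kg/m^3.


0.785 g/cm^3
785 kg/m^3

Density = 14.57 / 18.57 = 0.785 g/cm^3
Convert: 0.785 x 1000 = 785 kg/m^3


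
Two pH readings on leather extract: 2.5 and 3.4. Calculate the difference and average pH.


Difference = 0.9
Average pH = 2.95

Difference = |2.5 - 3.4| = 0.9
Average = (2.5 + 3.4) / 2 = 2.95


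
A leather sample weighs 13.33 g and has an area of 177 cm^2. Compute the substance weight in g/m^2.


753.1 g/m^2


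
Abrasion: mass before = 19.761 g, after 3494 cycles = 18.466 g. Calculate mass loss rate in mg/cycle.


Mass loss = 19.761 - 18.466 = 1.295 g
Rate = 1.295 / 3494 x 1000 = 0.371 mg/cycle


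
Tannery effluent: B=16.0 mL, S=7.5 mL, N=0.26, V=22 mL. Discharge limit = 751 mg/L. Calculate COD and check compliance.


COD = (16.0 - 7.5) x 0.26 x 8000 / 22 = 803.6 mg/L
Limit: 751 mg/L
Compliant: No


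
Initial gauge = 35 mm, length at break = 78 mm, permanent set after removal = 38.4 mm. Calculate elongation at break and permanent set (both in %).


Elongation at break = 122.9%
Permanent set = 9.7%

Elongation at break = (78 - 35) / 35 x 100 = 122.9%
Permanent set = (38.4 - 35) / 35 x 100 = 9.7%


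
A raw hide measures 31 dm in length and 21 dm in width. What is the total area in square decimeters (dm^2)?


Area = length x width
Area = 31 x 21 = 651 dm^2


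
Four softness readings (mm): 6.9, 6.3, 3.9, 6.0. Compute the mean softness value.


Sum = 6.9 + 6.3 + 3.9 + 6.0
Mean = 23.1 / 4 = 5.78 mm


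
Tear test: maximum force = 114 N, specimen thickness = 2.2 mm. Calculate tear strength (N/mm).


51.8 N/mm


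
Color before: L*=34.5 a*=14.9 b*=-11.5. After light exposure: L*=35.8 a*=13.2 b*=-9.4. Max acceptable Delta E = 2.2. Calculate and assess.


Delta E = 3.00
Passes: No

dL = 1.3, da = -1.7, db = 2.1
dE = sqrt((1.3)^2 + (-1.7)^2 + (2.1)^2) = 3.00
Max = 2.2
Passes: No


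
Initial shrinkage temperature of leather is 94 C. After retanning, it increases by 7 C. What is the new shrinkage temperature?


New Ts = 94 + 7 = 101 C


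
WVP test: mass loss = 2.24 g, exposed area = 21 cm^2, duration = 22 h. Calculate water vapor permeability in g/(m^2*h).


48.48 g/(m^2*h)


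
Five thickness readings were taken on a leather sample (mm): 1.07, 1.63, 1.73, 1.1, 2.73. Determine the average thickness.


1.65 mm


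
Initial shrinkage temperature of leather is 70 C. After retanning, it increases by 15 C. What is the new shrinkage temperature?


New Ts = 70 + 15 = 85 C


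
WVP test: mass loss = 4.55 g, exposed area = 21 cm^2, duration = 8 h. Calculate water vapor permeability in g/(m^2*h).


270.83 g/(m^2*h)

WVP = mass_loss / (area x time) x 10000
WVP = 4.55 / (21 x 8) x 10000
WVP = 4.55 / 168 x 10000 = 270.83 g/(m^2*h)


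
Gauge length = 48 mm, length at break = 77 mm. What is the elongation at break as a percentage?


60.4%

Extension = 77 - 48 = 29 mm
Elongation = 29 / 48 x 100 = 60.4%


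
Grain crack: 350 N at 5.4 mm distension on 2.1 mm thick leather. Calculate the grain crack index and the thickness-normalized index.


Crack index = 350 / 5.4 = 64.8 N/mm
Normalized = 64.8 / 2.1 = 30.9 N/mm per mm


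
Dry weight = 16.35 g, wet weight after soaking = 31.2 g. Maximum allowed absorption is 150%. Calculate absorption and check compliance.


WA = (31.2 - 16.35) / 16.35 x 100 = 90.8%
Maximum allowed: 150%
Compliant: Yes


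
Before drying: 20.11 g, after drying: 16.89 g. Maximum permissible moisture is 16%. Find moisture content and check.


Moisture content = 16.0%
Acceptable: Yes

MC = (20.11 - 16.89) / 20.11 x 100 = 16.0%
Maximum: 16%
Acceptable: Yes


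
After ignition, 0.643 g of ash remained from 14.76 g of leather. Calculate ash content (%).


4.36%


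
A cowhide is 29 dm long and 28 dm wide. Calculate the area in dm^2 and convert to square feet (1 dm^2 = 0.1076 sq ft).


812 dm^2
87.37 sq ft


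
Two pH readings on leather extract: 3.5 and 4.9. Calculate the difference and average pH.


Difference = 1.4
Average pH = 4.20

Difference = |3.5 - 4.9| = 1.4
Average = (3.5 + 4.9) / 2 = 4.20


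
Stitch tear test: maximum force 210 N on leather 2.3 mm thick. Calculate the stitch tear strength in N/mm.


91.3 N/mm


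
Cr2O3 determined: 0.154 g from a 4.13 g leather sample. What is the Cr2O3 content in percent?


Cr2O3% = 0.154 / 4.13 x 100
Cr2O3% = 3.73%


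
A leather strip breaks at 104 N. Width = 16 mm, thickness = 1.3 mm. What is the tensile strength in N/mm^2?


Cross-sectional area = 16 x 1.3 = 20.8 mm^2
Tensile strength = 104 / 20.8 = 5.00 N/mm^2


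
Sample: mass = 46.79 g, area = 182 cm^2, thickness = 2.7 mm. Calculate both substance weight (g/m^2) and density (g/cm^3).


Substance weight = 2570.9 g/m^2
Density = 0.952 g/cm^3


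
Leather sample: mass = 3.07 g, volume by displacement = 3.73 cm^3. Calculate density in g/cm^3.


0.823 g/cm^3


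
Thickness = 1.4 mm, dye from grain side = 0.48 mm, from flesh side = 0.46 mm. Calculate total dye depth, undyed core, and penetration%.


Total dyed = 0.48 + 0.46 = 0.94 mm
Undyed core = 1.4 - 0.94 = 0.46 mm
Penetration = 0.94 / 1.4 x 100 = 67.1%


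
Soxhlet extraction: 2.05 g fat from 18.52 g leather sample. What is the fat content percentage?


Fat content = 2.05 / 18.52 x 100
Fat = 11.1%


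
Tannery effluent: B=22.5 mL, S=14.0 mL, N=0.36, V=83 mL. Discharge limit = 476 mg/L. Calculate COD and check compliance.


COD = 294.9 mg/L
Compliant: Yes

COD = (22.5 - 14.0) x 0.36 x 8000 / 83 = 294.9 mg/L
Limit: 476 mg/L
Compliant: Yes


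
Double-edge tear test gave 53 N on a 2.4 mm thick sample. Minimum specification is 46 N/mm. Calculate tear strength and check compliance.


Tear strength = 22.1 N/mm
Compliant: No


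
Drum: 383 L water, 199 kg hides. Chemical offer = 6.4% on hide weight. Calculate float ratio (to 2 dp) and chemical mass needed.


Float ratio = 383 / 199 = 1.92
Chemical = 199 x 6.4 / 100 = 12.736 kg


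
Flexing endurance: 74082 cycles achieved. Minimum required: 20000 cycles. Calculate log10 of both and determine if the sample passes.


Achieved: log10 = 4.87
Required: log10 = 4.30
Passes: Yes

log10(74082) = 4.87
log10(20000) = 4.30
Passes: Yes


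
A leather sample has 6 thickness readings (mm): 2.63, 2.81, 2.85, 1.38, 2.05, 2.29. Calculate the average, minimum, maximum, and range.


Sum = 14.01
Average = 14.01 / 6 = 2.34 mm
Minimum = 1.38 mm
Maximum = 2.85 mm
Range = 2.85 - 1.38 = 1.47 mm


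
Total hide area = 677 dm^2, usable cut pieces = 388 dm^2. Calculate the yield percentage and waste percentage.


Yield = 57.3%
Waste = 42.7%

Yield = 388 / 677 x 100 = 57.3%
Waste = 677 - 388 = 289 dm^2
Waste% = 100 - 57.3 = 42.7%


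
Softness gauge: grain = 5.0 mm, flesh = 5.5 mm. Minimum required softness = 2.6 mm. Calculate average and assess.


Average = (5.0 + 5.5) / 2 = 5.25 mm
Minimum = 2.6 mm
Meets requirement: Yes


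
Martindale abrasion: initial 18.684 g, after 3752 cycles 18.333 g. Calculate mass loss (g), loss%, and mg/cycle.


Mass loss = 0.351 g
Loss = 1.88%
Rate = 0.094 mg/cycle


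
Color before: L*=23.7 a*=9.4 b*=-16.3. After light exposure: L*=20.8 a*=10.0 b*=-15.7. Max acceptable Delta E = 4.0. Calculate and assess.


dL = -2.9, da = 0.6, db = 0.6
dE = sqrt((-2.9)^2 + (0.6)^2 + (0.6)^2) = 3.02
Max = 4.0
Passes: Yes


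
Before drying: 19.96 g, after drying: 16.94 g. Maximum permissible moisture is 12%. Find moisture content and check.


MC = (19.96 - 16.94) / 19.96 x 100 = 15.1%
Maximum: 12%
Acceptable: No


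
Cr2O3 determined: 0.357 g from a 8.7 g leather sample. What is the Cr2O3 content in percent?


Cr2O3% = 0.357 / 8.7 x 100
Cr2O3% = 4.10%


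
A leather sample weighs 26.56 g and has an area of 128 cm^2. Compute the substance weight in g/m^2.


Substance weight = mass / area x 10000
SW = 26.56 / 128 x 10000
SW = 2075.0 g/m^2


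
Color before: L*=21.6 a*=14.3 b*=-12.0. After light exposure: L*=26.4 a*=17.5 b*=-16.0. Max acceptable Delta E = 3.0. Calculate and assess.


dL = 4.8, da = 3.2, db = -4.0
dE = sqrt((4.8)^2 + (3.2)^2 + (-4.0)^2) = 7.02
Max = 3.0
Passes: No


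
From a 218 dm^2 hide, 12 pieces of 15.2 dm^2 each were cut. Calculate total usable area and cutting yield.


Usable area = 182.4 dm^2
Yield = 83.7%


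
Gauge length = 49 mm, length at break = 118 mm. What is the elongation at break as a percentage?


140.8%


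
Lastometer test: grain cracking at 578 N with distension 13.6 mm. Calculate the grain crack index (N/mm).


Grain crack index = force / distension
Index = 578 / 13.6 = 42.5 N/mm


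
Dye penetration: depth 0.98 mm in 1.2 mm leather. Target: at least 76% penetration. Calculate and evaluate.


Penetration = 81.7%
Meets target: Yes

Penetration = 0.98 / 1.2 x 100 = 81.7%
Target: 76%
Meets target: Yes


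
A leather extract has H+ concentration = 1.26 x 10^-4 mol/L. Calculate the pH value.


pH = -log10[H+]
pH = -log10(1.26 x 10^-4) = 3.90


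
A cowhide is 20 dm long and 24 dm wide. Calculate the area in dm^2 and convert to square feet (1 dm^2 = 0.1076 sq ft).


480 dm^2
51.65 sq ft


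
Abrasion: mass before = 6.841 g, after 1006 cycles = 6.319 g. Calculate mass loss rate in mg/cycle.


0.519 mg/cycle

Mass loss = 6.841 - 6.319 = 0.522 g
Rate = 0.522 / 1006 x 1000 = 0.519 mg/cycle


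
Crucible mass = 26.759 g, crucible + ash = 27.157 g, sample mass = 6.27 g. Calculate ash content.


Ash mass = 0.398 g
Ash content = 6.35%


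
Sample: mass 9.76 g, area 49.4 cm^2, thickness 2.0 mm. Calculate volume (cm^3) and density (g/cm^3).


Volume = 9.880 cm^3
Density = 0.988 g/cm^3


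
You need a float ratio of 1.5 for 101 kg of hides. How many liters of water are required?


Water = hide weight x target ratio
Water = 101 x 1.5 = 151.5 L


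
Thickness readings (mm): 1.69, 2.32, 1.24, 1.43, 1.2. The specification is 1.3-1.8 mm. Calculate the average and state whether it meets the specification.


Sum = 7.88
Average = 7.88 / 5 = 1.58 mm
Specification range: 1.3 to 1.8 mm
Within spec: Yes


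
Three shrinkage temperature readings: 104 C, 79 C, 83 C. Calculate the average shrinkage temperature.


88.7 C

Average = (104 + 79 + 83) / 3
Average = 266 / 3 = 88.7 C


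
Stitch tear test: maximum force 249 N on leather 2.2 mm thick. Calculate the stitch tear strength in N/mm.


Stitch tear strength = force / thickness
STS = 249 / 2.2 = 113.2 N/mm


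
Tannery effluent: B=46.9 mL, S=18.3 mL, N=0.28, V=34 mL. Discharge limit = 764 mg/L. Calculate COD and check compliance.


COD = (46.9 - 18.3) x 0.28 x 8000 / 34 = 1884.2 mg/L
Limit: 764 mg/L
Compliant: No


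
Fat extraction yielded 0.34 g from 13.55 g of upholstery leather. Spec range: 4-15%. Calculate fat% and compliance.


Fat% = 0.34 / 13.55 x 100 = 2.5%
Spec range: 4-15%
Compliant: No


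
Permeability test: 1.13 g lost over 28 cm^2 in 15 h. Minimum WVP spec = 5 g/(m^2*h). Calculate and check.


WVP = 1.13 / (28 x 15) x 10000 = 26.90 g/(m^2*h)
Minimum: 5 g/(m^2*h)
Meets spec: Yes


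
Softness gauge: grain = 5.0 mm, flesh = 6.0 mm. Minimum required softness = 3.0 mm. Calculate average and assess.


Average softness = 5.50 mm
Meets requirement: Yes

Average = (5.0 + 6.0) / 2 = 5.50 mm
Minimum = 3.0 mm
Meets requirement: Yes


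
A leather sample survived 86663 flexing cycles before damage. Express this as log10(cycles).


4.94

log10(86663) = 4.94


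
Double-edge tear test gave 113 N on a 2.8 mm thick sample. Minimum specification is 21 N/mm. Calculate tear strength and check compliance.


Tear strength = 40.4 N/mm
Compliant: Yes

Tear strength = 113 / 2.8 = 40.4 N/mm
Required minimum = 21 N/mm
Compliant: Yes


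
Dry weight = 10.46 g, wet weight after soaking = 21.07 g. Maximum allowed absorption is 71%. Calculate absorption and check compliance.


WA = (21.07 - 10.46) / 10.46 x 100 = 101.4%
Maximum allowed: 71%
Compliant: No


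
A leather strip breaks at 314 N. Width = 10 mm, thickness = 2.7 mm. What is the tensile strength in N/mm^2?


11.63 N/mm^2

Cross-sectional area = 10 x 2.7 = 27.0 mm^2
Tensile strength = 314 / 27.0 = 11.63 N/mm^2


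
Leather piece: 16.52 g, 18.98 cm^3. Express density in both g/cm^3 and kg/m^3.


Density = 16.52 / 18.98 = 0.870 g/cm^3
Convert: 0.870 x 1000 = 870 kg/m^3


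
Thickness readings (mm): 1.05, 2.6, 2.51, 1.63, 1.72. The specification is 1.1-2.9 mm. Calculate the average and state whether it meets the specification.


Average = 1.90 mm
Within specification: Yes


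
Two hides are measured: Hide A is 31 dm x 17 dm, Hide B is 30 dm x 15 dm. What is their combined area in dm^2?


977 dm^2

Hide A area = 31 x 17 = 527 dm^2
Hide B area = 30 x 15 = 450 dm^2
Total = 527 + 450 = 977 dm^2


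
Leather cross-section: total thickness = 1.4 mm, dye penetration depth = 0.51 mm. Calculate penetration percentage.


Penetration% = 0.51 / 1.4 x 100
Penetration = 36.4%


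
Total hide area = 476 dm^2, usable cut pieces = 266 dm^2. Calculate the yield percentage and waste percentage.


Yield = 266 / 476 x 100 = 55.9%
Waste = 476 - 266 = 210 dm^2
Waste% = 100 - 55.9 = 44.1%


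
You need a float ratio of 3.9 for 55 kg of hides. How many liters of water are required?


214.5 L


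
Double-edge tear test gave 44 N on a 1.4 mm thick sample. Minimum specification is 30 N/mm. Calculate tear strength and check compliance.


Tear strength = 44 / 1.4 = 31.4 N/mm
Required minimum = 30 N/mm
Compliant: Yes


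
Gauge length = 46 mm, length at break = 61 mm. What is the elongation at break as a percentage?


Extension = 61 - 46 = 15 mm
Elongation = 15 / 46 x 100 = 32.6%


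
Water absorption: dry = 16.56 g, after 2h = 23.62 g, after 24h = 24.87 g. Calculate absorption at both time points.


WA (2h) = (23.62 - 16.56) / 16.56 x 100 = 42.6%
WA (24h) = (24.87 - 16.56) / 16.56 x 100 = 50.2%


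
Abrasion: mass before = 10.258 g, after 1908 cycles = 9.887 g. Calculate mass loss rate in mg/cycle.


0.194 mg/cycle

Mass loss = 10.258 - 9.887 = 0.371 g
Rate = 0.371 / 1908 x 1000 = 0.194 mg/cycle


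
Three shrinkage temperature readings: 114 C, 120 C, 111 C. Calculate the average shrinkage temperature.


115.0 C


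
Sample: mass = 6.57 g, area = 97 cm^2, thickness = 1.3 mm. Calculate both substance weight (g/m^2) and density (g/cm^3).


SW = 6.57 / 97 x 10000 = 677.3 g/m^2
Volume = 97 x 1.3 / 10 = 12.61 cm^3
Density = 6.57 / 12.61 = 0.521 g/cm^3


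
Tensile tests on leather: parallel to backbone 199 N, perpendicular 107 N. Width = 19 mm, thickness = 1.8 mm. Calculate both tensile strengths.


Parallel = 5.82 N/mm^2
Perpendicular = 3.13 N/mm^2

Area = 19 x 1.8 = 34.2 mm^2
TS (parallel) = 199 / 34.2 = 5.82 N/mm^2
TS (perpendicular) = 107 / 34.2 = 3.13 N/mm^2


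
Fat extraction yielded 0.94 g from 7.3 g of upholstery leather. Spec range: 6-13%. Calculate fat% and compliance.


Fat content = 12.9%
Compliant: Yes

Fat% = 0.94 / 7.3 x 100 = 12.9%
Spec range: 6-13%
Compliant: Yes


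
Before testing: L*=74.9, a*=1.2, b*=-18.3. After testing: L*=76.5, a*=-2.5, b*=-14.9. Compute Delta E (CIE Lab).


dL = 76.5 - 74.9 = 1.6
da = -2.5 - 1.2 = -3.7
db = -14.9 - (-18.3) = 3.4
dE = sqrt((1.6)^2 + (-3.7)^2 + (3.4)^2) = 5.27


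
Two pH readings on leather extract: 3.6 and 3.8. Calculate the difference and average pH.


Difference = 0.2
Average pH = 3.70

Difference = |3.6 - 3.8| = 0.2
Average = (3.6 + 3.8) / 2 = 3.70


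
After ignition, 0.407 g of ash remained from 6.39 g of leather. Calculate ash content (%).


Ash% = 0.407 / 6.39 x 100
Ash% = 6.37%


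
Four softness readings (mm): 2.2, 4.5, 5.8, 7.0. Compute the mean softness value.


Sum = 2.2 + 4.5 + 5.8 + 7.0
Mean = 19.5 / 4 = 4.88 mm


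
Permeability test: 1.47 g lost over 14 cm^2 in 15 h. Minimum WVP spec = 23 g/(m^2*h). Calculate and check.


WVP = 1.47 / (14 x 15) x 10000 = 70.00 g/(m^2*h)
Minimum: 23 g/(m^2*h)
Meets spec: Yes


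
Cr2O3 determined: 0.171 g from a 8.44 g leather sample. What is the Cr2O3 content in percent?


Cr2O3% = 0.171 / 8.44 x 100
Cr2O3% = 2.03%


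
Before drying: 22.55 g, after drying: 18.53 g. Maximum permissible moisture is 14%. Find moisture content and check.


Moisture content = 17.8%
Acceptable: No

MC = (22.55 - 18.53) / 22.55 x 100 = 17.8%
Maximum: 14%
Acceptable: No


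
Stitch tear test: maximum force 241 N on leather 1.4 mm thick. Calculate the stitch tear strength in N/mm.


172.1 N/mm

Stitch tear strength = force / thickness
STS = 241 / 1.4 = 172.1 N/mm


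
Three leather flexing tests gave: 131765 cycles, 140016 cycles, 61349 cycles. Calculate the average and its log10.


Average = 111043 cycles
log10 = 5.05


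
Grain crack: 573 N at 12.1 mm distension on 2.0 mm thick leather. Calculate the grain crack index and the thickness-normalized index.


Crack index = 573 / 12.1 = 47.4 N/mm
Normalized = 47.4 / 2.0 = 23.7 N/mm per mm


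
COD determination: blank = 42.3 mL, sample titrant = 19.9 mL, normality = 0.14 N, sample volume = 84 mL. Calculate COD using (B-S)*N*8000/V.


298.7 mg/L


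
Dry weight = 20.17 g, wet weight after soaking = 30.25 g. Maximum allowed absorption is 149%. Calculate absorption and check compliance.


Absorption = 50.0%
Compliant: Yes

WA = (30.25 - 20.17) / 20.17 x 100 = 50.0%
Maximum allowed: 149%
Compliant: Yes


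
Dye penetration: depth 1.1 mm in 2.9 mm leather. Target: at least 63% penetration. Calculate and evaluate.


Penetration = 37.9%
Meets target: No

Penetration = 1.1 / 2.9 x 100 = 37.9%
Target: 63%
Meets target: No


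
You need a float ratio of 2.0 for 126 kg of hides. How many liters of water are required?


Water = hide weight x target ratio
Water = 126 x 2.0 = 252.0 L


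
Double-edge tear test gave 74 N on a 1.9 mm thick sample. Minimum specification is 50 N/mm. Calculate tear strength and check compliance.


Tear strength = 38.9 N/mm
Compliant: No

Tear strength = 74 / 1.9 = 38.9 N/mm
Required minimum = 50 N/mm
Compliant: No


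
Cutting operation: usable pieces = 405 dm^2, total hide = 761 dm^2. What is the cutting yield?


53.2%


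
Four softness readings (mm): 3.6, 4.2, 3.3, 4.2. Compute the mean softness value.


3.83 mm

Sum = 3.6 + 4.2 + 3.3 + 4.2
Mean = 15.3 / 4 = 3.83 mm


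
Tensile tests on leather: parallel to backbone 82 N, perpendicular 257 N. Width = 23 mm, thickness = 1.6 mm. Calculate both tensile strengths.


Area = 23 x 1.6 = 36.8 mm^2
TS (parallel) = 82 / 36.8 = 2.23 N/mm^2
TS (perpendicular) = 257 / 36.8 = 6.98 N/mm^2


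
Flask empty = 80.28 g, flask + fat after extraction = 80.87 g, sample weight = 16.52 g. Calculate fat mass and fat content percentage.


Fat mass = 80.87 - 80.28 = 0.59 g
Fat% = 0.59 / 16.52 x 100 = 3.6%


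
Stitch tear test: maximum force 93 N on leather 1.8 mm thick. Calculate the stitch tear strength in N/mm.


Stitch tear strength = force / thickness
STS = 93 / 1.8 = 51.7 N/mm


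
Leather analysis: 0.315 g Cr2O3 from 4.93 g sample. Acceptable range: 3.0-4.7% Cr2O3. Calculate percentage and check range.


Cr2O3% = 0.315 / 4.93 x 100 = 6.39%
Acceptable range: 3.0 to 4.7%
Within range: No


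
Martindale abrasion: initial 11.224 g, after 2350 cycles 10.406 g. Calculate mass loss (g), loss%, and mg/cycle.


Mass loss = 0.818 g
Loss = 7.29%
Rate = 0.348 mg/cycle

Loss = 11.224 - 10.406 = 0.818 g
Loss% = 0.818 / 11.224 x 100 = 7.29%
Rate = 0.818 / 2350 x 1000 = 0.348 mg/cycle


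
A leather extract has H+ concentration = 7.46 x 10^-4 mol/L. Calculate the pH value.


pH = -log10[H+]
pH = -log10(7.46 x 10^-4) = 3.13


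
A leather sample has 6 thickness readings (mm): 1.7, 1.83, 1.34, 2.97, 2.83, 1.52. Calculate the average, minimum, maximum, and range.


Average = 2.03 mm
Min = 1.34 mm
Max = 2.97 mm
Range = 1.63 mm


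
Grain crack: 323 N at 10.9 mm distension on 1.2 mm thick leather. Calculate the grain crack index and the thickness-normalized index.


Crack index = 29.6 N/mm
Normalized index = 24.7 N/mm per mm

Crack index = 323 / 10.9 = 29.6 N/mm
Normalized = 29.6 / 1.2 = 24.7 N/mm per mm


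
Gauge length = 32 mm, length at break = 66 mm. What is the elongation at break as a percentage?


Extension = 66 - 32 = 34 mm
Elongation = 34 / 32 x 100 = 106.3%


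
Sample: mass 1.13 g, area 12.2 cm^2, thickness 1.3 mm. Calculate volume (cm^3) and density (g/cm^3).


Thickness in cm = 1.3 / 10 = 0.13 cm
Volume = 12.2 x 0.13 = 1.586 cm^3
Density = 1.13 / 1.586 = 0.712 g/cm^3


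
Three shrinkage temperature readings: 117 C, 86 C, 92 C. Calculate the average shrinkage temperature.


98.3 C


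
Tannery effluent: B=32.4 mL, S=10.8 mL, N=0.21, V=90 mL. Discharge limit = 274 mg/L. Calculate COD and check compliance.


COD = 403.2 mg/L
Compliant: No

COD = (32.4 - 10.8) x 0.21 x 8000 / 90 = 403.2 mg/L
Limit: 274 mg/L
Compliant: No


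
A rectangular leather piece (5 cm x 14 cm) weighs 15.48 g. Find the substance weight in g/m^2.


Area = 5 x 14 = 70 cm^2
SW = 15.48 / 70 x 10000 = 2211.4 g/m^2


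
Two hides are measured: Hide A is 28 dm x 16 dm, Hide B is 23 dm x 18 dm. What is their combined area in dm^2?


Hide A area = 28 x 16 = 448 dm^2
Hide B area = 23 x 18 = 414 dm^2
Total = 448 + 414 = 862 dm^2


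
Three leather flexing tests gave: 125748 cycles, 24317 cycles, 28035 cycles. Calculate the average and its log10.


Average = 59367 cycles
log10 = 4.77


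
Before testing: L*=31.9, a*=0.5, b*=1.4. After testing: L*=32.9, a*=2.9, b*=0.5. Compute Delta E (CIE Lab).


dL = 32.9 - 31.9 = 1.0
da = 2.9 - 0.5 = 2.4
db = 0.5 - 1.4 = -0.9
dE = sqrt((1.0)^2 + (2.4)^2 + (-0.9)^2) = 2.75


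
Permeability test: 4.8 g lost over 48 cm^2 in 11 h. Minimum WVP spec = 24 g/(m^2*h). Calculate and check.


WVP = 90.91 g/(m^2*h)
Meets specification: Yes

WVP = 4.8 / (48 x 11) x 10000 = 90.91 g/(m^2*h)
Minimum: 24 g/(m^2*h)
Meets spec: Yes


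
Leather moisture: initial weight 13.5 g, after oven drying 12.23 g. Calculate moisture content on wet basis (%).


9.4%

Moisture = 13.5 - 12.23 = 1.27 g
MC = 1.27 / 13.5 x 100 = 9.4%


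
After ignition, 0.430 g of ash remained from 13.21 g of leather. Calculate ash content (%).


Ash% = 0.430 / 13.21 x 100
Ash% = 3.26%


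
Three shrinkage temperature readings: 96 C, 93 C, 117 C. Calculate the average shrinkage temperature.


Average = (96 + 93 + 117) / 3
Average = 306 / 3 = 102.0 C


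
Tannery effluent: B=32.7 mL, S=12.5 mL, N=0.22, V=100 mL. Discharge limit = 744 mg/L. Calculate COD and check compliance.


COD = 355.5 mg/L
Compliant: Yes


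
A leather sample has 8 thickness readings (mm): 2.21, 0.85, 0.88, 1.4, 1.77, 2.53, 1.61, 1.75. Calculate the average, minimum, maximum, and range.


Average = 1.63 mm
Min = 0.85 mm
Max = 2.53 mm
Range = 1.68 mm

Sum = 13.00
Average = 13.00 / 8 = 1.63 mm
Minimum = 0.85 mm
Maximum = 2.53 mm
Range = 2.53 - 0.85 = 1.68 mm


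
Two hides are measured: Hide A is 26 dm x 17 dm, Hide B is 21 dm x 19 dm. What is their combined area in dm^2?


841 dm^2

Hide A area = 26 x 17 = 442 dm^2
Hide B area = 21 x 19 = 399 dm^2
Total = 442 + 399 = 841 dm^2


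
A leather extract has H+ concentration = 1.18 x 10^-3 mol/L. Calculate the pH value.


pH = -log10[H+]
pH = -log10(1.18 x 10^-3) = 2.93


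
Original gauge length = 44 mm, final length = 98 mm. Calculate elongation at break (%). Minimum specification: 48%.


Elongation = 122.7%
Meets spec: Yes


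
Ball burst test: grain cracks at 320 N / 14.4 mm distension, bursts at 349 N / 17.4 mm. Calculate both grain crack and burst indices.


Crack index = 320 / 14.4 = 22.2 N/mm
Burst index = 349 / 17.4 = 20.1 N/mm


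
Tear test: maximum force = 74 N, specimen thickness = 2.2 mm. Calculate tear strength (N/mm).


33.6 N/mm


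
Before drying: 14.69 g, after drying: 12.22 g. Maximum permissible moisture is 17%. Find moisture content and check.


Moisture content = 16.8%
Acceptable: Yes

MC = (14.69 - 12.22) / 14.69 x 100 = 16.8%
Maximum: 17%
Acceptable: Yes


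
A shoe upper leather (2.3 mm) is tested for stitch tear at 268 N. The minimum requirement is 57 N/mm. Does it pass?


STS = 116.5 N/mm
Passes: Yes


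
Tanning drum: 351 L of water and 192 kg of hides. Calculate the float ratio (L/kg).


1.8

Float ratio = water / hide weight
Ratio = 351 / 192 = 1.8


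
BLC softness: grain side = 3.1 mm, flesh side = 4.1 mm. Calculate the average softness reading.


3.60 mm

Average = (3.1 + 4.1) / 2
Average = 3.60 mm


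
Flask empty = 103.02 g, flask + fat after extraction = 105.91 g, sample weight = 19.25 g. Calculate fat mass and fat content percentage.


Fat mass = 2.89 g
Fat content = 15.0%

Fat mass = 105.91 - 103.02 = 2.89 g
Fat% = 2.89 / 19.25 x 100 = 15.0%


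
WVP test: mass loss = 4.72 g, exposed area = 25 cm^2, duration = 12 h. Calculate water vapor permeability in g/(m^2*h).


157.33 g/(m^2*h)

WVP = mass_loss / (area x time) x 10000
WVP = 4.72 / (25 x 12) x 10000
WVP = 4.72 / 300 x 10000 = 157.33 g/(m^2*h)


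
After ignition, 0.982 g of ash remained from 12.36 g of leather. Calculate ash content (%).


7.94%

Ash% = 0.982 / 12.36 x 100
Ash% = 7.94%


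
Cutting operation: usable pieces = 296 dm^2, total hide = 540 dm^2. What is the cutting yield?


Yield = usable / total x 100
Yield = 296 / 540 x 100 = 54.8%


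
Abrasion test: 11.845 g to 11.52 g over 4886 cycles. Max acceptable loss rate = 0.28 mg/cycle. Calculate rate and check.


Loss = 11.845 - 11.52 = 0.325 g
Rate = 0.325 g / 4886 cycles x 1000 = 0.067 mg/cycle
Max = 0.28 mg/cycle
Passes: Yes


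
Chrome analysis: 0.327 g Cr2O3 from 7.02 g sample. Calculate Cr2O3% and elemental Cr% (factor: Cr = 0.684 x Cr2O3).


Cr2O3 = 4.66%
Cr = 3.19%


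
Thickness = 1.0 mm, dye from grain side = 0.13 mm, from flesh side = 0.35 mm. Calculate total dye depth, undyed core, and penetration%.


Total dyed = 0.13 + 0.35 = 0.48 mm
Undyed core = 1.0 - 0.48 = 0.52 mm
Penetration = 0.48 / 1.0 x 100 = 48.0%


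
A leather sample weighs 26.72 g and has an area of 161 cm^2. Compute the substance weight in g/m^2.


1659.6 g/m^2

Substance weight = mass / area x 10000
SW = 26.72 / 161 x 10000
SW = 1659.6 g/m^2


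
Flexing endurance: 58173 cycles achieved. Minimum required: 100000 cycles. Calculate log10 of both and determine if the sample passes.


log10(58173) = 4.76
log10(100000) = 5.00
Passes: No


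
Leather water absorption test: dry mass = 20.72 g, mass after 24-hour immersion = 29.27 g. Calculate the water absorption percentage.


Water absorbed = 29.27 - 20.72 = 8.55 g
WA% = 8.55 / 20.72 x 100 = 41.3%


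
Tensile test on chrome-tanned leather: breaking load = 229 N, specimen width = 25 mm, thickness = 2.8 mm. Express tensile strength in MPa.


3.27 MPa


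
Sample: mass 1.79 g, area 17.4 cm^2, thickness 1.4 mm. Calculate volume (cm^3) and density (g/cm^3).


Thickness in cm = 1.4 / 10 = 0.14 cm
Volume = 17.4 x 0.14 = 2.436 cm^3
Density = 1.79 / 2.436 = 0.735 g/cm^3


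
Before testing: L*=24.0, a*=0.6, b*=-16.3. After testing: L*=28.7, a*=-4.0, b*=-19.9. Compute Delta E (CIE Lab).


Delta E = 7.50


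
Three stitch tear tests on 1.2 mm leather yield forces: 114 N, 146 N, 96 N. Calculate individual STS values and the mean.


STS1 = 114 / 1.2 = 95.0 N/mm
STS2 = 146 / 1.2 = 121.7 N/mm
STS3 = 96 / 1.2 = 80.0 N/mm
Mean = (95.0 + 121.7 + 80.0) / 3 = 98.9 N/mm


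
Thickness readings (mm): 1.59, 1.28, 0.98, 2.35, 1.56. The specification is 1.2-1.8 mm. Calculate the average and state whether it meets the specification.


Sum = 7.76
Average = 7.76 / 5 = 1.55 mm
Specification range: 1.2 to 1.8 mm
Within spec: Yes


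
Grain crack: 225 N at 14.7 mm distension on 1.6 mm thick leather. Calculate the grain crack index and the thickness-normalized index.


Crack index = 225 / 14.7 = 15.3 N/mm
Normalized = 15.3 / 1.6 = 9.6 N/mm per mm


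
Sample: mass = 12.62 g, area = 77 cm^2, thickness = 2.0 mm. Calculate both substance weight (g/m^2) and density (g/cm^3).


Substance weight = 1639.0 g/m^2
Density = 0.819 g/cm^3
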